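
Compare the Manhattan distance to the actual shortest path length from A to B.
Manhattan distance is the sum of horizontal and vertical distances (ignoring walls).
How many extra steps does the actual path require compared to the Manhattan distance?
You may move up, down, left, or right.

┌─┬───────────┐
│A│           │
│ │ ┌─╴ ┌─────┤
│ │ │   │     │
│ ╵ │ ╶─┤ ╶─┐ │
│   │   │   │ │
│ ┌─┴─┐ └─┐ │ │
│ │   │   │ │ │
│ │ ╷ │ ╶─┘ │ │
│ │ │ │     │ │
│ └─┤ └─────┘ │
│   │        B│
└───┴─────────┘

Manhattan distance: |5 - 0| + |6 - 0| = 11
Actual path length: 25
Extra steps: 25 - 11 = 14

Solution:

┌─┬───────────┐
│A│↱ → ↓      │
│ │ ┌─╴ ┌─────┤
│↓│↑│↓ ↲│↱ → ↓│
│ ╵ │ ╶─┤ ╶─┐ │
│↳ ↑│↳ ↓│↑ ↰│↓│
│ ┌─┴─┐ └─┐ │ │
│ │   │↓  │↑│↓│
│ │ ╷ │ ╶─┘ │ │
│ │ │ │↳ → ↑│↓│
│ └─┤ └─────┘ │
│   │        B│
└───┴─────────┘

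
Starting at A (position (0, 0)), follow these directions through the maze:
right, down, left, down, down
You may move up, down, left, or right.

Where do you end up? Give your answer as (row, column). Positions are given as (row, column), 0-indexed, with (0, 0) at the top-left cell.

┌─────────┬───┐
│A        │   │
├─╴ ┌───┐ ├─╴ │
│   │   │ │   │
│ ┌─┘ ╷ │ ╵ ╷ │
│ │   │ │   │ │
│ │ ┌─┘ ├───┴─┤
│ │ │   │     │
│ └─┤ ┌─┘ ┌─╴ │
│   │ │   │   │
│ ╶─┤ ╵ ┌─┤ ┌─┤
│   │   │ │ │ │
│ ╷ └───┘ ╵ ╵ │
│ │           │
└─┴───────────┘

Following directions step by step:
Start: (0, 0)
  right: (0, 0) → (0, 1)
  down: (0, 1) → (1, 1)
  left: (1, 1) → (1, 0)
  down: (1, 0) → (2, 0)
  down: (2, 0) → (3, 0)
Final position: (3, 0)

Path taken:

┌─────────┬───┐
│A ↓      │   │
├─╴ ┌───┐ ├─╴ │
│↓ ↲│   │ │   │
│ ┌─┘ ╷ │ ╵ ╷ │
│↓│   │ │   │ │
│ │ ┌─┘ ├───┴─┤
│B│ │   │     │
│ └─┤ ┌─┘ ┌─╴ │
│   │ │   │   │
│ ╶─┤ ╵ ┌─┤ ┌─┤
│   │   │ │ │ │
│ ╷ └───┘ ╵ ╵ │
│ │           │
└─┴───────────┘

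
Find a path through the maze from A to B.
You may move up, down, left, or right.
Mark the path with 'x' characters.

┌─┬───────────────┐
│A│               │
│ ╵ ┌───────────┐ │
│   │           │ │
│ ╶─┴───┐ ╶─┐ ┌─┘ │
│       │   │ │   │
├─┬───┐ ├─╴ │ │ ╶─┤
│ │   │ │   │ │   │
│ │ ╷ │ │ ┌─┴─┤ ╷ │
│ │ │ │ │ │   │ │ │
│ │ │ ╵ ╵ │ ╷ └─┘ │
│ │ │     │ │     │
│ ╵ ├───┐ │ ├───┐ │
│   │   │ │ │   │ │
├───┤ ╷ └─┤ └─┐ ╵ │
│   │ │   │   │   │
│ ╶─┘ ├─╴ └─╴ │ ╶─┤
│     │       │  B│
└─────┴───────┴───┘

Finding the shortest path through the maze:
Path length: 22 steps
Directions: down → right → up → right → right → right → right → right → right → right → down → down → left → down → right → down → down → down → down → left → down → right

Solution:

┌─┬───────────────┐
│A│x x x x x x x x│
│ ╵ ┌───────────┐ │
│x x│           │x│
│ ╶─┴───┐ ╶─┐ ┌─┘ │
│       │   │ │x x│
├─┬───┐ ├─╴ │ │ ╶─┤
│ │   │ │   │ │x x│
│ │ ╷ │ │ ┌─┴─┤ ╷ │
│ │ │ │ │ │   │ │x│
│ │ │ ╵ ╵ │ ╷ └─┘ │
│ │ │     │ │    x│
│ ╵ ├───┐ │ ├───┐ │
│   │   │ │ │   │x│
├───┤ ╷ └─┤ └─┐ ╵ │
│   │ │   │   │x x│
│ ╶─┘ ├─╴ └─╴ │ ╶─┤
│     │       │x B│
└─────┴───────┴───┘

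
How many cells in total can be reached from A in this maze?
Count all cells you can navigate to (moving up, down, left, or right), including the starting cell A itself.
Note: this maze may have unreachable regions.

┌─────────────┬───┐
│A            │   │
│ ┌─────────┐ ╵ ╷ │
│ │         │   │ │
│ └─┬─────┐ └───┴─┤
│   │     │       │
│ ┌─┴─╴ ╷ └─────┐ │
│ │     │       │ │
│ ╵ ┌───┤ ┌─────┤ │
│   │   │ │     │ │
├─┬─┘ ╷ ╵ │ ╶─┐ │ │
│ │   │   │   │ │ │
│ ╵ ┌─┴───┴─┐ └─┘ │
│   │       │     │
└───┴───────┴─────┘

Using BFS/flood-fill to find all reachable cells from A:
Maze size: 7 × 9 = 63 total cells
25 cell(s) are walled off and cannot be reached from A.
Reachable cells: 38

Reachable region (· marks reachable cells):

┌─────────────┬───┐
│A · · · · · ·│· ·│
│ ┌─────────┐ ╵ ╷ │
│·│         │· ·│·│
│ └─┬─────┐ └───┴─┤
│· ·│· · ·│       │
│ ┌─┴─╴ ╷ └─────┐ │
│·│· · ·│· · · ·│ │
│ ╵ ┌───┤ ┌─────┤ │
│· ·│· ·│·│     │ │
├─┬─┘ ╷ ╵ │ ╶─┐ │ │
│·│· ·│· ·│   │ │ │
│ ╵ ┌─┴───┴─┐ └─┘ │
│· ·│       │     │
└───┴───────┴─────┘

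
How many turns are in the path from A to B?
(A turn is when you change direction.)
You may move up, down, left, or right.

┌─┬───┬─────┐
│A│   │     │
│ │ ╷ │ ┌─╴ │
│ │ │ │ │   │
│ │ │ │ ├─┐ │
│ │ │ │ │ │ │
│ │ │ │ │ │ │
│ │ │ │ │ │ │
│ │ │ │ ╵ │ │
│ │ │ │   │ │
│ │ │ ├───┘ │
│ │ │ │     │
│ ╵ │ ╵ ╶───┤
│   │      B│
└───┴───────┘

Directions: down, down, down, down, down, down, right, up, up, up, up, up, up, right, down, down, down, down, down, down, right, right, right
Number of turns: 5

Solution:

┌─┬───┬─────┐
│A│↱ ↓│     │
│ │ ╷ │ ┌─╴ │
│↓│↑│↓│ │   │
│ │ │ │ ├─┐ │
│↓│↑│↓│ │ │ │
│ │ │ │ │ │ │
│↓│↑│↓│ │ │ │
│ │ │ │ ╵ │ │
│↓│↑│↓│   │ │
│ │ │ ├───┘ │
│↓│↑│↓│     │
│ ╵ │ ╵ ╶───┤
│↳ ↑│↳ → → B│
└───┴───────┘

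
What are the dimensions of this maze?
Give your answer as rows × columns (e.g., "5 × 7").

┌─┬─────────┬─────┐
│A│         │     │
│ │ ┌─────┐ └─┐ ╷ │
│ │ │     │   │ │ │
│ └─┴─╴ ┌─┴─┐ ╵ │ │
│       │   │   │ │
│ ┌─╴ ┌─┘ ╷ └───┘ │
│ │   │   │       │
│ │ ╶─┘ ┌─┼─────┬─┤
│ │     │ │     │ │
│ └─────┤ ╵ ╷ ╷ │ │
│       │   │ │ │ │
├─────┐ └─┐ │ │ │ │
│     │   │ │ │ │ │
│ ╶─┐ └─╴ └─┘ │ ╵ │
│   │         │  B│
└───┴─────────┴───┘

Counting the maze dimensions:
Rows (vertical): 8
Columns (horizontal): 9
Dimensions: 8 × 9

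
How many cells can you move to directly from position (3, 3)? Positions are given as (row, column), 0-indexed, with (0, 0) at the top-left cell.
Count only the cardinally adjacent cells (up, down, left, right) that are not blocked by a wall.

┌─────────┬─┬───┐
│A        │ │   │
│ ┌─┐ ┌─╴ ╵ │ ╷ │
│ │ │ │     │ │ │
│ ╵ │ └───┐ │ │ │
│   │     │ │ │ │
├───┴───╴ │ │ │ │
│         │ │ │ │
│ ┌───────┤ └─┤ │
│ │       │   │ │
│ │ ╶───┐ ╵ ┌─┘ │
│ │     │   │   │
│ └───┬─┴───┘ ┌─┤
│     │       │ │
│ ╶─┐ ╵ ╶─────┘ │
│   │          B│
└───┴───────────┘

Checking passable neighbors of (3, 3):
Neighbors: (3, 2), (3, 4)
Count: 2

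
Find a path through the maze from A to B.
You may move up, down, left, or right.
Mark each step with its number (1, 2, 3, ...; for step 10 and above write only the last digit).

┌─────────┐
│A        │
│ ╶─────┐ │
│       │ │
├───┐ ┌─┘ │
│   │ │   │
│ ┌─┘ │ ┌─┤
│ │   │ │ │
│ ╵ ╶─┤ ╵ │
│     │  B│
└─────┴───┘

Finding the shortest path through the maze:
Path length: 10 steps
Directions: right → right → right → right → down → down → left → down → down → right

Solution:

┌─────────┐
│A 1 2 3 4│
│ ╶─────┐ │
│       │5│
├───┐ ┌─┘ │
│   │ │7 6│
│ ┌─┘ │ ┌─┤
│ │   │8│ │
│ ╵ ╶─┤ ╵ │
│     │9 B│
└─────┴───┘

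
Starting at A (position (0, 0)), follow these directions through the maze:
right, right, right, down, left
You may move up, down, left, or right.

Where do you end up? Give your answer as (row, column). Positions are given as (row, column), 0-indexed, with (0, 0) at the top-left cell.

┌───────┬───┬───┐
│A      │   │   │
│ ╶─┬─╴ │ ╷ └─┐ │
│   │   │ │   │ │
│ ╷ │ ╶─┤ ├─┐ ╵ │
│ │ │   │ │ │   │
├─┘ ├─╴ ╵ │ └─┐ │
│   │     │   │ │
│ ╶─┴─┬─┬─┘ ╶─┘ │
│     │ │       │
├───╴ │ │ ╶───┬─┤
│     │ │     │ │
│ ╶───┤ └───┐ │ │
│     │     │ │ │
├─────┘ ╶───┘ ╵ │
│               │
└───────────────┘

Following directions step by step:
Start: (0, 0)
  right: (0, 0) → (0, 1)
  right: (0, 1) → (0, 2)
  right: (0, 2) → (0, 3)
  down: (0, 3) → (1, 3)
  left: (1, 3) → (1, 2)
Final position: (1, 2)

Path taken:

┌───────┬───┬───┐
│A → → ↓│   │   │
│ ╶─┬─╴ │ ╷ └─┐ │
│   │B ↲│ │   │ │
│ ╷ │ ╶─┤ ├─┐ ╵ │
│ │ │   │ │ │   │
├─┘ ├─╴ ╵ │ └─┐ │
│   │     │   │ │
│ ╶─┴─┬─┬─┘ ╶─┘ │
│     │ │       │
├───╴ │ │ ╶───┬─┤
│     │ │     │ │
│ ╶───┤ └───┐ │ │
│     │     │ │ │
├─────┘ ╶───┘ ╵ │
│               │
└───────────────┘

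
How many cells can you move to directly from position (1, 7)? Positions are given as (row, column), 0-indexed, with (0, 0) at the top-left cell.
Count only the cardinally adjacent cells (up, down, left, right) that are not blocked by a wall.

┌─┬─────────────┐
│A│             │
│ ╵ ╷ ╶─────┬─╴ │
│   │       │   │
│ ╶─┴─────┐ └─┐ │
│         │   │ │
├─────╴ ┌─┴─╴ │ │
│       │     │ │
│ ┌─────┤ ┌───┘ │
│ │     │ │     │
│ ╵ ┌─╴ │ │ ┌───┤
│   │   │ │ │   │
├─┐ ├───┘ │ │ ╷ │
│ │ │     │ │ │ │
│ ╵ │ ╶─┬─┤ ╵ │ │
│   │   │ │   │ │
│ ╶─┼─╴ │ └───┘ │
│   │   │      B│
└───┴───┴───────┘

Checking passable neighbors of (1, 7):
Neighbors: (0, 7), (2, 7), (1, 6)
Count: 3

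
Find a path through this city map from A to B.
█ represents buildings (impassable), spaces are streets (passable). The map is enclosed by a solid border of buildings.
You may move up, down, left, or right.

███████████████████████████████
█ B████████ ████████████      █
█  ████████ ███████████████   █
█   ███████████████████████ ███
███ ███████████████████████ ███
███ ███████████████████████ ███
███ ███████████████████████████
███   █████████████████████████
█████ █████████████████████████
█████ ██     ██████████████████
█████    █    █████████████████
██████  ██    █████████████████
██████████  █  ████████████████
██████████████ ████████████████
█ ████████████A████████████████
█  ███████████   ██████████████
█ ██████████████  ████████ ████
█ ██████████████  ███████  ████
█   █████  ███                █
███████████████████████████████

Finding the shortest path from A to B:
Movement: cardinal only
Path length: 27 steps
Directions: up → up → left → up → up → left → up → left → left → left → left → down → left → left → left → up → up → up → left → left → up → up → up → up → left → up → up

Solution:

███████████████████████████████
█ B████████ ████████████      █
█ ↑████████ ███████████████   █
█ ↑↰███████████████████████ ███
███↑███████████████████████ ███
███↑███████████████████████ ███
███↑███████████████████████████
███↑←↰█████████████████████████
█████↑█████████████████████████
█████↑██↓←←←↰██████████████████
█████↑←←↲█  ↑↰█████████████████
██████  ██   ↑█████████████████
██████████  █↑↰████████████████
██████████████↑████████████████
█ ████████████A████████████████
█  ███████████   ██████████████
█ ██████████████  ████████ ████
█ ██████████████  ███████  ████
█   █████  ███                █
███████████████████████████████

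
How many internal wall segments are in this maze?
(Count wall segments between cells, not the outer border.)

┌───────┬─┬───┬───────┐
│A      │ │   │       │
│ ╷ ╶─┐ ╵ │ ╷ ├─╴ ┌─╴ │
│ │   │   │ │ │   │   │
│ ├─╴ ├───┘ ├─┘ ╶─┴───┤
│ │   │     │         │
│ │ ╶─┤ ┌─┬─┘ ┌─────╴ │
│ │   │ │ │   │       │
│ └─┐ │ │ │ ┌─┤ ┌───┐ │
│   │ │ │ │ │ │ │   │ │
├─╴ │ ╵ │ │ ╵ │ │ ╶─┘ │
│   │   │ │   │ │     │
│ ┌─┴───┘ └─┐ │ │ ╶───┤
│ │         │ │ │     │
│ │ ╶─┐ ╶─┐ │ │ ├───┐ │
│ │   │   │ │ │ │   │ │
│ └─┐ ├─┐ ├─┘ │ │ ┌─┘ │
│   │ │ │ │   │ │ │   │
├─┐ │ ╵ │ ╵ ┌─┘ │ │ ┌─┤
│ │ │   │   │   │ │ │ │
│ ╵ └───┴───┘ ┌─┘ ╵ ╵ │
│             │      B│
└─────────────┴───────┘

Counting internal wall segments:
Total internal walls: 100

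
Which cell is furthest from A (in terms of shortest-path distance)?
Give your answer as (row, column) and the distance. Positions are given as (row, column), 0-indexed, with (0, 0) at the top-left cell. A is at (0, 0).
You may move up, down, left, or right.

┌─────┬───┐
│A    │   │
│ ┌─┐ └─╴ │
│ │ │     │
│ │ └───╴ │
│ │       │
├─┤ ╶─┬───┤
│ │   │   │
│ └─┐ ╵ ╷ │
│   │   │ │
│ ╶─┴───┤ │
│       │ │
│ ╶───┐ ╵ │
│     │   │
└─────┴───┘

Computing BFS distances from A to all cells:
Furthest cell: (6, 2)
Distance: 26 steps

Path from A to the furthest cell:

┌─────┬───┐
│A → ↓│   │
│ ┌─┐ └─╴ │
│ │ │↳ → ↓│
│ │ └───╴ │
│ │↓ ← ← ↲│
├─┤ ╶─┬───┤
│ │↳ ↓│↱ ↓│
│ └─┐ ╵ ╷ │
│   │↳ ↑│↓│
│ ╶─┴───┤ │
│↓ ← ← ↰│↓│
│ ╶───┐ ╵ │
│↳ → B│↑ ↲│
└─────┴───┘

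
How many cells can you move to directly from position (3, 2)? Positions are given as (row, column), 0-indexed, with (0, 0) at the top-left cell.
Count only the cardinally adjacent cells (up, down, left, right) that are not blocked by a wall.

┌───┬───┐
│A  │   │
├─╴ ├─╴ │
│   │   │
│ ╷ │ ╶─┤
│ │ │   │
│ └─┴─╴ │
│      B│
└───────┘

Checking passable neighbors of (3, 2):
Neighbors: (3, 1), (3, 3)
Count: 2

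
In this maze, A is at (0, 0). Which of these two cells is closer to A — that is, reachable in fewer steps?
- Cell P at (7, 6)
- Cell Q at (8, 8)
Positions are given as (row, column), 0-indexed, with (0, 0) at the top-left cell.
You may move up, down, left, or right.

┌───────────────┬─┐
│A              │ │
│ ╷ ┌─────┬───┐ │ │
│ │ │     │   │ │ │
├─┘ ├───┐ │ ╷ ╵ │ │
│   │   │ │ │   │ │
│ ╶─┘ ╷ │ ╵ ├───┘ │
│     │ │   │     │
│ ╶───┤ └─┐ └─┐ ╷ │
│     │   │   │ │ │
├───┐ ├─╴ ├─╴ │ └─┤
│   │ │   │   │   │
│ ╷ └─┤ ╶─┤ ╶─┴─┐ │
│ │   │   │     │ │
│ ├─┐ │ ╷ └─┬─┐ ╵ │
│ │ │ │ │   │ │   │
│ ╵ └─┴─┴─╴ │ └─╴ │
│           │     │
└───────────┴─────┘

Shortest path A → P at (7, 6): 27 steps
Shortest path A → Q at (8, 8): 24 steps

Q is closer (24 steps vs 27 steps).

Path to P:

┌───────────────┬─┐
│A → → → → → → ↓│ │
│ ╷ ┌─────┬───┐ │ │
│ │ │     │↓ ↰│↓│ │
├─┘ ├───┐ │ ╷ ╵ │ │
│   │   │ │↓│↑ ↲│ │
│ ╶─┘ ╷ │ ╵ ├───┘ │
│     │ │  ↓│     │
│ ╶───┤ └─┐ └─┐ ╷ │
│     │   │↳ ↓│ │ │
├───┐ ├─╴ ├─╴ │ └─┤
│   │ │   │↓ ↲│   │
│ ╷ └─┤ ╶─┤ ╶─┴─┐ │
│ │   │   │↳ → ↓│ │
│ ├─┐ │ ╷ └─┬─┐ ╵ │
│ │ │ │ │   │P│↳ ↓│
│ ╵ └─┴─┴─╴ │ └─╴ │
│           │↑ ← ↲│
└───────────┴─────┘

Path to Q:

┌───────────────┬─┐
│A → → → → → → ↓│ │
│ ╷ ┌─────┬───┐ │ │
│ │ │     │↓ ↰│↓│ │
├─┘ ├───┐ │ ╷ ╵ │ │
│   │   │ │↓│↑ ↲│ │
│ ╶─┘ ╷ │ ╵ ├───┘ │
│     │ │  ↓│     │
│ ╶───┤ └─┐ └─┐ ╷ │
│     │   │↳ ↓│ │ │
├───┐ ├─╴ ├─╴ │ └─┤
│   │ │   │↓ ↲│   │
│ ╷ └─┤ ╶─┤ ╶─┴─┐ │
│ │   │   │↳ → ↓│ │
│ ├─┐ │ ╷ └─┬─┐ ╵ │
│ │ │ │ │   │ │↳ ↓│
│ ╵ └─┴─┴─╴ │ └─╴ │
│           │    Q│
└───────────┴─────┘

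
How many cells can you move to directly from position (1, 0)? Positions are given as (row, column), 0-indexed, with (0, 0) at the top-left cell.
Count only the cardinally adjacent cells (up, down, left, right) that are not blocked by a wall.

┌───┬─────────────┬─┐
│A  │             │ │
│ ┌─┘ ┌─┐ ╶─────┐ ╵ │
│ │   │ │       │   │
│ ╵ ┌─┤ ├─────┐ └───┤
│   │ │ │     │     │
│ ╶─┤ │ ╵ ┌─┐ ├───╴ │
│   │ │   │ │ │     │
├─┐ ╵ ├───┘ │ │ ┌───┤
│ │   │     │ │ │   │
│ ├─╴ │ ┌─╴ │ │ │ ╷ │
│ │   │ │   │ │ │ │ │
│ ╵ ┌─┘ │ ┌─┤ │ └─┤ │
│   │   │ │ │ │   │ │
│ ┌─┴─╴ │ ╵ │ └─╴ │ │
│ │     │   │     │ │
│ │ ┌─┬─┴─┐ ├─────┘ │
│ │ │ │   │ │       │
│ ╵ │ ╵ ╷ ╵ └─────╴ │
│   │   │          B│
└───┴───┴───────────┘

Checking passable neighbors of (1, 0):
Neighbors: (0, 0), (2, 0)
Count: 2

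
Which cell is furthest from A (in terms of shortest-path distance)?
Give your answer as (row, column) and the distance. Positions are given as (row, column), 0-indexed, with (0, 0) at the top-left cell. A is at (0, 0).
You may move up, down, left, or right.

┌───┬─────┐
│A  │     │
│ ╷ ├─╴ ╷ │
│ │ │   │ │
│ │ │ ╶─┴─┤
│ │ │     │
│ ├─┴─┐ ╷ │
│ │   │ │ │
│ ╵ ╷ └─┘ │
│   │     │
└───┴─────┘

Computing BFS distances from A to all cells:
Furthest cell: (1, 4)
Distance: 19 steps

Path from A to the furthest cell:

┌───┬─────┐
│A  │  ↱ ↓│
│ ╷ ├─╴ ╷ │
│↓│ │↱ ↑│B│
│ │ │ ╶─┴─┤
│↓│ │↑ ← ↰│
│ ├─┴─┐ ╷ │
│↓│↱ ↓│ │↑│
│ ╵ ╷ └─┘ │
│↳ ↑│↳ → ↑│
└───┴─────┘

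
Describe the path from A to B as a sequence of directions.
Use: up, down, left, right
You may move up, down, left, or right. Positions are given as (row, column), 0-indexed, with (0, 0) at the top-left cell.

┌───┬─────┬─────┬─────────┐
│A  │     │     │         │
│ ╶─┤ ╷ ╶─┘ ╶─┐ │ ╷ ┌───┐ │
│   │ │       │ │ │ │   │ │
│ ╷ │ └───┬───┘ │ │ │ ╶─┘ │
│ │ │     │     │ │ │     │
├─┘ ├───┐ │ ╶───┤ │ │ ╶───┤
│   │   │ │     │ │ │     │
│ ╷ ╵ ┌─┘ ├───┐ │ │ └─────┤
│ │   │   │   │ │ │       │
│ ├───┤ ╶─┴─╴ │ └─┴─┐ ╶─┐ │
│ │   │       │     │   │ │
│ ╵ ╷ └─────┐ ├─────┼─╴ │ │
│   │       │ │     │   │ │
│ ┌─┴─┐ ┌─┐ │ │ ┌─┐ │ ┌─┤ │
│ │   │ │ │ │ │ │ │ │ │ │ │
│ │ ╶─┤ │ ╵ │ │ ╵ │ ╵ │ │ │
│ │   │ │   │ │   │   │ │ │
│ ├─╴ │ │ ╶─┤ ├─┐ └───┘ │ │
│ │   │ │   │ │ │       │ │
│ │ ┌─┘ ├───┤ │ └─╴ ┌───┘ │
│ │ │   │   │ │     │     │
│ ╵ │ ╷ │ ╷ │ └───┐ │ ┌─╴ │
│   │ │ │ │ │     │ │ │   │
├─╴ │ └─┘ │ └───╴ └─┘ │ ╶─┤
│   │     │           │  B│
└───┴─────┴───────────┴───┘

Finding the path and converting it to directions:
Path through cells: (0,0) → (1,0) → (1,1) → (2,1) → (3,1) → (3,0) → (4,0) → (5,0) → (6,0) → (6,1) → (5,1) → (5,2) → (6,2) → (6,3) → (7,3) → (8,3) → (9,3) → (10,3) → (10,2) → (11,2) → (12,2) → (12,3) → (12,4) → (11,4) → (10,4) → (10,5) → (11,5) → (12,5) → (12,6) → (12,7) → (12,8) → (12,9) → (12,10) → (11,10) → (10,10) → (10,11) → (10,12) → (11,12) → (11,11) → (12,11) → (12,12)
Directions: down, right, down, down, left, down, down, down, right, up, right, down, right, down, down, down, down, left, down, down, right, right, up, up, right, down, down, right, right, right, right, right, up, up, right, right, down, left, down, right

Solution:

┌───┬─────┬─────┬─────────┐
│A  │     │     │         │
│ ╶─┤ ╷ ╶─┘ ╶─┐ │ ╷ ┌───┐ │
│↳ ↓│ │       │ │ │ │   │ │
│ ╷ │ └───┬───┘ │ │ │ ╶─┘ │
│ │↓│     │     │ │ │     │
├─┘ ├───┐ │ ╶───┤ │ │ ╶───┤
│↓ ↲│   │ │     │ │ │     │
│ ╷ ╵ ┌─┘ ├───┐ │ │ └─────┤
│↓│   │   │   │ │ │       │
│ ├───┤ ╶─┴─╴ │ └─┴─┐ ╶─┐ │
│↓│↱ ↓│       │     │   │ │
│ ╵ ╷ └─────┐ ├─────┼─╴ │ │
│↳ ↑│↳ ↓    │ │     │   │ │
│ ┌─┴─┐ ┌─┐ │ │ ┌─┐ │ ┌─┤ │
│ │   │↓│ │ │ │ │ │ │ │ │ │
│ │ ╶─┤ │ ╵ │ │ ╵ │ ╵ │ │ │
│ │   │↓│   │ │   │   │ │ │
│ ├─╴ │ │ ╶─┤ ├─┐ └───┘ │ │
│ │   │↓│   │ │ │       │ │
│ │ ┌─┘ ├───┤ │ └─╴ ┌───┘ │
│ │ │↓ ↲│↱ ↓│ │     │↱ → ↓│
│ ╵ │ ╷ │ ╷ │ └───┐ │ ┌─╴ │
│   │↓│ │↑│↓│     │ │↑│↓ ↲│
├─╴ │ └─┘ │ └───╴ └─┘ │ ╶─┤
│   │↳ → ↑│↳ → → → → ↑│↳ B│
└───┴─────┴───────────┴───┘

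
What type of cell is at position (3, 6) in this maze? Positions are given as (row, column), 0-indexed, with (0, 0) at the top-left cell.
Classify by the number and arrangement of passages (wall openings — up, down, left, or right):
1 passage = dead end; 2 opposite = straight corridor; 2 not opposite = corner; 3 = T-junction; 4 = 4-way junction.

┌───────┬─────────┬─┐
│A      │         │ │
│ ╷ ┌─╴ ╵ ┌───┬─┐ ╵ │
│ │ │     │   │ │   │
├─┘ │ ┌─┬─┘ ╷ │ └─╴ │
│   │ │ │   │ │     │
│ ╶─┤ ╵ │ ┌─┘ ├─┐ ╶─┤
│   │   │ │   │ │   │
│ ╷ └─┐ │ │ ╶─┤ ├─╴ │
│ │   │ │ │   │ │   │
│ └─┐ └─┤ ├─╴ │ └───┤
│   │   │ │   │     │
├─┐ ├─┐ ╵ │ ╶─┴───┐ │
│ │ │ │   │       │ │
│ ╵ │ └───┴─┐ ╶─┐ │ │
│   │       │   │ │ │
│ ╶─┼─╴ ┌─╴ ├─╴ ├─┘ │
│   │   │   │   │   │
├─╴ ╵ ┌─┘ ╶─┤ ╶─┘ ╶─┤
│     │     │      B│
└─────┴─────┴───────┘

Checking cell at (3, 6):
Number of passages: 2
Cell type: corner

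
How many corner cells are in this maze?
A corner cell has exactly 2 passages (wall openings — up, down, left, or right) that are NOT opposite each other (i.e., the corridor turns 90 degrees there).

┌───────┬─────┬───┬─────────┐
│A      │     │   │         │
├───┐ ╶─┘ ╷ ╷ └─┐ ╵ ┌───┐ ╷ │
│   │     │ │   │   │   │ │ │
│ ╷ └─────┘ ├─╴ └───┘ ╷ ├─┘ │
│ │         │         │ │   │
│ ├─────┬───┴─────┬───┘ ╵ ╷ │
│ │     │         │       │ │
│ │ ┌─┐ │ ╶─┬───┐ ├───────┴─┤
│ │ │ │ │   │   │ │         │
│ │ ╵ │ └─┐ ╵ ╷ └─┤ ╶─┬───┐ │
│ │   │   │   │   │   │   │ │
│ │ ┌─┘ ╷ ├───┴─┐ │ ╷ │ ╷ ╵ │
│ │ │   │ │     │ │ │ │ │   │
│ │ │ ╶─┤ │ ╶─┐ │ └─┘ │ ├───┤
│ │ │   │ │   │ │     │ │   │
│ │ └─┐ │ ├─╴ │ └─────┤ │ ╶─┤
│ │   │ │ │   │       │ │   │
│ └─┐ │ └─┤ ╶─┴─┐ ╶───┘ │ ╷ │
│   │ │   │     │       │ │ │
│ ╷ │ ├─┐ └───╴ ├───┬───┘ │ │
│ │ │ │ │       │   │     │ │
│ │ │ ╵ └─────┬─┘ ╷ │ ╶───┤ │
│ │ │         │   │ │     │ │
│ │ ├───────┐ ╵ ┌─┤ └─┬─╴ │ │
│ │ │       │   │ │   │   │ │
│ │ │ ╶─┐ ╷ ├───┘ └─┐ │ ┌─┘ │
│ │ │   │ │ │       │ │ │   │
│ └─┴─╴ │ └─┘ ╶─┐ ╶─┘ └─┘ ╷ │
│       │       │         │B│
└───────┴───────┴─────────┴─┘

Counting corner cells (2 non-opposite passages):
Total corners: 94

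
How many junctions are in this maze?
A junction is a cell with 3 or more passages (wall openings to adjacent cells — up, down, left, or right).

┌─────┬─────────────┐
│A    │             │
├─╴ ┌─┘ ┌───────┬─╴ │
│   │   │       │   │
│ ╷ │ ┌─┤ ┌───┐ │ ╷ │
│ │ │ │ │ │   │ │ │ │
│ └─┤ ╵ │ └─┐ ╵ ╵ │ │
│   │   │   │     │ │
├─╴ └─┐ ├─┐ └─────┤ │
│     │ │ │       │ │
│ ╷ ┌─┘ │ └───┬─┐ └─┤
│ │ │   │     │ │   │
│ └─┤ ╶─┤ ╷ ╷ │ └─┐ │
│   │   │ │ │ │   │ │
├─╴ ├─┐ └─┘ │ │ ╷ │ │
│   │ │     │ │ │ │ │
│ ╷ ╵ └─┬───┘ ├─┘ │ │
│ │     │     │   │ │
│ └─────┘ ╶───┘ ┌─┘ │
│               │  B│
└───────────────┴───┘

Checking each cell for number of passages:

Junctions found (3+ passages):
  (0, 1): 3 passages
  (1, 1): 3 passages
  (1, 9): 3 passages
  (3, 3): 3 passages
  (3, 7): 3 passages
  (4, 1): 4 passages
  (5, 4): 3 passages
  (5, 5): 3 passages
  (6, 7): 3 passages
  (7, 1): 3 passages
  (8, 2): 3 passages
  (9, 4): 3 passages
Total junctions: 12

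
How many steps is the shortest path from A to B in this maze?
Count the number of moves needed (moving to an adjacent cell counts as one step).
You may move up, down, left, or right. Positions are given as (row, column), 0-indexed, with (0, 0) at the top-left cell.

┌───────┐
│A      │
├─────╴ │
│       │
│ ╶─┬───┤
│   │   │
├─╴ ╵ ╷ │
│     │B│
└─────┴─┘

Using BFS to find shortest path:
Start: (0, 0), End: (3, 3)
Path found:
(0,0) → (0,1) → (0,2) → (0,3) → (1,3) → (1,2) → (1,1) → (1,0) → (2,0) → (2,1) → (3,1) → (3,2) → (2,2) → (2,3) → (3,3)
Number of steps: 14

Solution:

┌───────┐
│A → → ↓│
├─────╴ │
│↓ ← ← ↲│
│ ╶─┬───┤
│↳ ↓│↱ ↓│
├─╴ ╵ ╷ │
│  ↳ ↑│B│
└─────┴─┘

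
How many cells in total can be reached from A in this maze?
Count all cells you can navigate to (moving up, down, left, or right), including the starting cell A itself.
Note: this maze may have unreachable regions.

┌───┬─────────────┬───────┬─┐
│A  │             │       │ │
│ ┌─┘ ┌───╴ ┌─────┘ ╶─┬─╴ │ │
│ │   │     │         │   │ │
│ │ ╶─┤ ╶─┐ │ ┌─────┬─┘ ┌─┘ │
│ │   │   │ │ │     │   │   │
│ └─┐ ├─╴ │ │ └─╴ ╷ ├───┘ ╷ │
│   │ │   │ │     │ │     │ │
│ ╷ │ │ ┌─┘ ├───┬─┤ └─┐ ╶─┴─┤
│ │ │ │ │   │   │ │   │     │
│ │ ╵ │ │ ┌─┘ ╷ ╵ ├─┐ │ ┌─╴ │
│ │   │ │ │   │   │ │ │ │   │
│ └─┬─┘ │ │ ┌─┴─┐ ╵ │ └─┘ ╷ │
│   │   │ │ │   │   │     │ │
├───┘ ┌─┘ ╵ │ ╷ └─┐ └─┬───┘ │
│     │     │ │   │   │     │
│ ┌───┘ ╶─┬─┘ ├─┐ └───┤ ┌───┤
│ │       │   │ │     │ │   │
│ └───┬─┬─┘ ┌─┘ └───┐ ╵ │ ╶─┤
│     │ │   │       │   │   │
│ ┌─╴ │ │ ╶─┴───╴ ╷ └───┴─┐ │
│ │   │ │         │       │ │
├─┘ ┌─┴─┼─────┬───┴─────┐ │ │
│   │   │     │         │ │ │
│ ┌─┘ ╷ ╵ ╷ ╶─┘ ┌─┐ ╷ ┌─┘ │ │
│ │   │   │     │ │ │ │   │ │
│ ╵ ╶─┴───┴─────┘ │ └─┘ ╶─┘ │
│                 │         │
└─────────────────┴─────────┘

Using BFS/flood-fill to find all reachable cells from A:
Maze size: 14 × 14 = 196 total cells
2 cell(s) are walled off and cannot be reached from A.
Reachable cells: 194

Reachable region (· marks reachable cells):

┌───┬─────────────┬───────┬─┐
│A ·│· · · · · · ·│· · · ·│·│
│ ┌─┘ ┌───╴ ┌─────┘ ╶─┬─╴ │ │
│·│· ·│· · ·│· · · · ·│· ·│·│
│ │ ╶─┤ ╶─┐ │ ┌─────┬─┘ ┌─┘ │
│·│· ·│· ·│·│·│· · ·│· ·│· ·│
│ └─┐ ├─╴ │ │ └─╴ ╷ ├───┘ ╷ │
│· ·│·│· ·│·│· · ·│·│· · ·│·│
│ ╷ │ │ ┌─┘ ├───┬─┤ └─┐ ╶─┴─┤
│·│·│·│·│· ·│· ·│·│· ·│· · ·│
│ │ ╵ │ │ ┌─┘ ╷ ╵ ├─┐ │ ┌─╴ │
│·│· ·│·│·│· ·│· ·│·│·│·│· ·│
│ └─┬─┘ │ │ ┌─┴─┐ ╵ │ └─┘ ╷ │
│· ·│· ·│·│·│· ·│· ·│· · ·│·│
├───┘ ┌─┘ ╵ │ ╷ └─┐ └─┬───┘ │
│· · ·│· · ·│·│· ·│· ·│· · ·│
│ ┌───┘ ╶─┬─┘ ├─┐ └───┤ ┌───┤
│·│· · · ·│· ·│·│· · ·│·│· ·│
│ └───┬─┬─┘ ┌─┘ └───┐ ╵ │ ╶─┤
│· · ·│ │· ·│· · · ·│· ·│· ·│
│ ┌─╴ │ │ ╶─┴───╴ ╷ └───┴─┐ │
│·│· ·│ │· · · · ·│· · · ·│·│
├─┘ ┌─┴─┼─────┬───┴─────┐ │ │
│· ·│· ·│· · ·│· · · · ·│·│·│
│ ┌─┘ ╷ ╵ ╷ ╶─┘ ┌─┐ ╷ ┌─┘ │ │
│·│· ·│· ·│· · ·│·│·│·│· ·│·│
│ ╵ ╶─┴───┴─────┘ │ └─┘ ╶─┘ │
│· · · · · · · · ·│· · · · ·│
└─────────────────┴─────────┘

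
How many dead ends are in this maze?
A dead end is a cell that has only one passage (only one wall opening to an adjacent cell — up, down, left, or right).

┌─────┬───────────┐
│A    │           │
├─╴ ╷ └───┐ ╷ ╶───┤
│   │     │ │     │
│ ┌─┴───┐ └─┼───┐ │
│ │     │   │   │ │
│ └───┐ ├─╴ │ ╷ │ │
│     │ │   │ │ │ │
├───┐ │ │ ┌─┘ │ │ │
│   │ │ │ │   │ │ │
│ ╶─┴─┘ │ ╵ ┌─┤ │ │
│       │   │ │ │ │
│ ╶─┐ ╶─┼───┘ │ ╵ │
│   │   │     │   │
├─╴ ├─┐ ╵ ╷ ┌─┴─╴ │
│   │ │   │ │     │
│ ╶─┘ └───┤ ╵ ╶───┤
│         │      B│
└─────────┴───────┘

Checking each cell for number of passages:

Dead ends found at positions:
  (0, 0)
  (0, 3)
  (0, 8)
  (1, 5)
  (2, 1)
  (4, 1)
  (4, 2)
  (5, 6)
  (7, 2)
  (8, 4)
  (8, 8)
Total dead ends: 11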